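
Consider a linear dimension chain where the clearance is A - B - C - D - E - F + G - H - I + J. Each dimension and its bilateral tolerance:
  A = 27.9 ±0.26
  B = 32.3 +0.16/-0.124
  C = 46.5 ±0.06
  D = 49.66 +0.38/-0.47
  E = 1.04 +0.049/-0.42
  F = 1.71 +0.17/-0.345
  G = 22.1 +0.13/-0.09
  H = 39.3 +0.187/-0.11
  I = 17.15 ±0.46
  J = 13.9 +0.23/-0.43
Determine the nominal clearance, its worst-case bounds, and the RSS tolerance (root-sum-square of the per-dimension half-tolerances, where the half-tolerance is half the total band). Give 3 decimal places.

Stack each dimension's contribution:
  +A: nom +27.900 → Σnom=27.900; wc +0.260/-0.260 → slack +0.260/-0.260; half-tol=0.260, Σhalf²=0.067600
  -B: nom -32.300 → Σnom=-4.400; wc +0.124/-0.160 → slack +0.384/-0.420; half-tol=0.142, Σhalf²=0.087764
  -C: nom -46.500 → Σnom=-50.900; wc +0.060/-0.060 → slack +0.444/-0.480; half-tol=0.060, Σhalf²=0.091364
  -D: nom -49.660 → Σnom=-100.560; wc +0.470/-0.380 → slack +0.914/-0.860; half-tol=0.425, Σhalf²=0.271989
  -E: nom -1.040 → Σnom=-101.600; wc +0.420/-0.049 → slack +1.334/-0.909; half-tol=0.234, Σhalf²=0.326979
  -F: nom -1.710 → Σnom=-103.310; wc +0.345/-0.170 → slack +1.679/-1.079; half-tol=0.258, Σhalf²=0.393285
  +G: nom +22.100 → Σnom=-81.210; wc +0.130/-0.090 → slack +1.809/-1.169; half-tol=0.110, Σhalf²=0.405385
  -H: nom -39.300 → Σnom=-120.510; wc +0.110/-0.187 → slack +1.919/-1.356; half-tol=0.148, Σhalf²=0.427438
  -I: nom -17.150 → Σnom=-137.660; wc +0.460/-0.460 → slack +2.379/-1.816; half-tol=0.460, Σhalf²=0.639038
  +J: nom +13.900 → Σnom=-123.760; wc +0.230/-0.430 → slack +2.609/-2.246; half-tol=0.330, Σhalf²=0.747938
Nominal = -123.760. Worst-case = [-123.760 - 2.246, -123.760 + 2.609] = [-126.006, -121.151]. RSS = √0.747938 = 0.865.

nominal=-123.760 wc=[-126.006,-121.151] rss=0.865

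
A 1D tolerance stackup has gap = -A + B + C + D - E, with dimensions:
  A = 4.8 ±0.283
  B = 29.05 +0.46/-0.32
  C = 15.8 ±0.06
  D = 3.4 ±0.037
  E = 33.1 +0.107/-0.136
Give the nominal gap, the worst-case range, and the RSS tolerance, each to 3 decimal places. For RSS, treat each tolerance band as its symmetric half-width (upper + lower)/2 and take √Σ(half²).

Stack each dimension's contribution:
  -A: nom -4.800 → Σnom=-4.800; wc +0.283/-0.283 → slack +0.283/-0.283; half-tol=0.283, Σhalf²=0.080089
  +B: nom +29.050 → Σnom=24.250; wc +0.460/-0.320 → slack +0.743/-0.603; half-tol=0.390, Σhalf²=0.232189
  +C: nom +15.800 → Σnom=40.050; wc +0.060/-0.060 → slack +0.803/-0.663; half-tol=0.060, Σhalf²=0.235789
  +D: nom +3.400 → Σnom=43.450; wc +0.037/-0.037 → slack +0.840/-0.700; half-tol=0.037, Σhalf²=0.237158
  -E: nom -33.100 → Σnom=10.350; wc +0.136/-0.107 → slack +0.976/-0.807; half-tol=0.121, Σhalf²=0.251920
Nominal = 10.350. Worst-case = [10.350 - 0.807, 10.350 + 0.976] = [9.543, 11.326]. RSS = √0.251920 = 0.502.

nominal=10.350 wc=[9.543,11.326] rss=0.502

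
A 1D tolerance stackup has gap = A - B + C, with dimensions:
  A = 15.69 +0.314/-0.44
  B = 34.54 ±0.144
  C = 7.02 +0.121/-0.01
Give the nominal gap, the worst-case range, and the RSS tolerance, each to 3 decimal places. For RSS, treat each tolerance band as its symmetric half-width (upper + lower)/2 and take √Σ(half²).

nominal=-11.830 wc=[-12.424,-11.251] rss=0.409

Stack each dimension's contribution:
  +A: nom +15.690 → Σnom=15.690; wc +0.314/-0.440 → slack +0.314/-0.440; half-tol=0.377, Σhalf²=0.142129
  -B: nom -34.540 → Σnom=-18.850; wc +0.144/-0.144 → slack +0.458/-0.584; half-tol=0.144, Σhalf²=0.162865
  +C: nom +7.020 → Σnom=-11.830; wc +0.121/-0.010 → slack +0.579/-0.594; half-tol=0.066, Σhalf²=0.167155
Nominal = -11.830. Worst-case = [-11.830 - 0.594, -11.830 + 0.579] = [-12.424, -11.251]. RSS = √0.167155 = 0.409.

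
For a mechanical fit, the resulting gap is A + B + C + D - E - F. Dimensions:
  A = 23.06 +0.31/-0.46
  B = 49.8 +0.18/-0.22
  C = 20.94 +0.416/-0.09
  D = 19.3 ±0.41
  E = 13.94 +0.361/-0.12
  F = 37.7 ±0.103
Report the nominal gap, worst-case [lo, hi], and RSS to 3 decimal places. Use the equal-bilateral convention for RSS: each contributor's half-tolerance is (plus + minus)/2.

Stack each dimension's contribution:
  +A: nom +23.060 → Σnom=23.060; wc +0.310/-0.460 → slack +0.310/-0.460; half-tol=0.385, Σhalf²=0.148225
  +B: nom +49.800 → Σnom=72.860; wc +0.180/-0.220 → slack +0.490/-0.680; half-tol=0.200, Σhalf²=0.188225
  +C: nom +20.940 → Σnom=93.800; wc +0.416/-0.090 → slack +0.906/-0.770; half-tol=0.253, Σhalf²=0.252234
  +D: nom +19.300 → Σnom=113.100; wc +0.410/-0.410 → slack +1.316/-1.180; half-tol=0.410, Σhalf²=0.420334
  -E: nom -13.940 → Σnom=99.160; wc +0.120/-0.361 → slack +1.436/-1.541; half-tol=0.240, Σhalf²=0.478174
  -F: nom -37.700 → Σnom=61.460; wc +0.103/-0.103 → slack +1.539/-1.644; half-tol=0.103, Σhalf²=0.488783
Nominal = 61.460. Worst-case = [61.460 - 1.644, 61.460 + 1.539] = [59.816, 62.999]. RSS = √0.488783 = 0.699.

nominal=61.460 wc=[59.816,62.999] rss=0.699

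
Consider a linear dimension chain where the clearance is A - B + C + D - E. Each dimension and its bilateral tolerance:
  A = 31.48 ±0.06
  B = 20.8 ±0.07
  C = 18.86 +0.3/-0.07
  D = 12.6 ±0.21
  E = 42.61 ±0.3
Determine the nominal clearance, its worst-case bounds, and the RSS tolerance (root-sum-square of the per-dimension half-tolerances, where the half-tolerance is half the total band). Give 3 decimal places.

nominal=-0.470 wc=[-1.180,0.470] rss=0.421

Stack each dimension's contribution:
  +A: nom +31.480 → Σnom=31.480; wc +0.060/-0.060 → slack +0.060/-0.060; half-tol=0.060, Σhalf²=0.003600
  -B: nom -20.800 → Σnom=10.680; wc +0.070/-0.070 → slack +0.130/-0.130; half-tol=0.070, Σhalf²=0.008500
  +C: nom +18.860 → Σnom=29.540; wc +0.300/-0.070 → slack +0.430/-0.200; half-tol=0.185, Σhalf²=0.042725
  +D: nom +12.600 → Σnom=42.140; wc +0.210/-0.210 → slack +0.640/-0.410; half-tol=0.210, Σhalf²=0.086825
  -E: nom -42.610 → Σnom=-0.470; wc +0.300/-0.300 → slack +0.940/-0.710; half-tol=0.300, Σhalf²=0.176825
Nominal = -0.470. Worst-case = [-0.470 - 0.710, -0.470 + 0.940] = [-1.180, 0.470]. RSS = √0.176825 = 0.421.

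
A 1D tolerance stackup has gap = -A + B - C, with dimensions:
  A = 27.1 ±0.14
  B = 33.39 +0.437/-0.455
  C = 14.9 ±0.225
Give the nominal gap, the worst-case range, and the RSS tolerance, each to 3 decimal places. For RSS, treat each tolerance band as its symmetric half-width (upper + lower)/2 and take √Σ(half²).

nominal=-8.610 wc=[-9.430,-7.808] rss=0.519

Stack each dimension's contribution:
  -A: nom -27.100 → Σnom=-27.100; wc +0.140/-0.140 → slack +0.140/-0.140; half-tol=0.140, Σhalf²=0.019600
  +B: nom +33.390 → Σnom=6.290; wc +0.437/-0.455 → slack +0.577/-0.595; half-tol=0.446, Σhalf²=0.218516
  -C: nom -14.900 → Σnom=-8.610; wc +0.225/-0.225 → slack +0.802/-0.820; half-tol=0.225, Σhalf²=0.269141
Nominal = -8.610. Worst-case = [-8.610 - 0.820, -8.610 + 0.802] = [-9.430, -7.808]. RSS = √0.269141 = 0.519.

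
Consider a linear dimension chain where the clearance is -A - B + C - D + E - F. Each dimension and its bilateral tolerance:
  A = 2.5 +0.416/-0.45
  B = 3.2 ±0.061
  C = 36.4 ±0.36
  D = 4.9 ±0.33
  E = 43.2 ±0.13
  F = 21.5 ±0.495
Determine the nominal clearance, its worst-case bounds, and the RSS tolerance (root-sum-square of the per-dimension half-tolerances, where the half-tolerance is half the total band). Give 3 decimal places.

nominal=47.500 wc=[45.708,49.326] rss=0.832

Stack each dimension's contribution:
  -A: nom -2.500 → Σnom=-2.500; wc +0.450/-0.416 → slack +0.450/-0.416; half-tol=0.433, Σhalf²=0.187489
  -B: nom -3.200 → Σnom=-5.700; wc +0.061/-0.061 → slack +0.511/-0.477; half-tol=0.061, Σhalf²=0.191210
  +C: nom +36.400 → Σnom=30.700; wc +0.360/-0.360 → slack +0.871/-0.837; half-tol=0.360, Σhalf²=0.320810
  -D: nom -4.900 → Σnom=25.800; wc +0.330/-0.330 → slack +1.201/-1.167; half-tol=0.330, Σhalf²=0.429710
  +E: nom +43.200 → Σnom=69.000; wc +0.130/-0.130 → slack +1.331/-1.297; half-tol=0.130, Σhalf²=0.446610
  -F: nom -21.500 → Σnom=47.500; wc +0.495/-0.495 → slack +1.826/-1.792; half-tol=0.495, Σhalf²=0.691635
Nominal = 47.500. Worst-case = [47.500 - 1.792, 47.500 + 1.826] = [45.708, 49.326]. RSS = √0.691635 = 0.832.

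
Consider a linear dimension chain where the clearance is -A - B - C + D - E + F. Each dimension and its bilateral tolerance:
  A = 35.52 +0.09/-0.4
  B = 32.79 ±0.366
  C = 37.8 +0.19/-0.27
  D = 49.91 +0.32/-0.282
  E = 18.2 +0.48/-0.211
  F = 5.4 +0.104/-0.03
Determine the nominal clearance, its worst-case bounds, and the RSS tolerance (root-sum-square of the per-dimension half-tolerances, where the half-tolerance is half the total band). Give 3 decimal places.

Stack each dimension's contribution:
  -A: nom -35.520 → Σnom=-35.520; wc +0.400/-0.090 → slack +0.400/-0.090; half-tol=0.245, Σhalf²=0.060025
  -B: nom -32.790 → Σnom=-68.310; wc +0.366/-0.366 → slack +0.766/-0.456; half-tol=0.366, Σhalf²=0.193981
  -C: nom -37.800 → Σnom=-106.110; wc +0.270/-0.190 → slack +1.036/-0.646; half-tol=0.230, Σhalf²=0.246881
  +D: nom +49.910 → Σnom=-56.200; wc +0.320/-0.282 → slack +1.356/-0.928; half-tol=0.301, Σhalf²=0.337482
  -E: nom -18.200 → Σnom=-74.400; wc +0.211/-0.480 → slack +1.567/-1.408; half-tol=0.345, Σhalf²=0.456852
  +F: nom +5.400 → Σnom=-69.000; wc +0.104/-0.030 → slack +1.671/-1.438; half-tol=0.067, Σhalf²=0.461341
Nominal = -69.000. Worst-case = [-69.000 - 1.438, -69.000 + 1.671] = [-70.438, -67.329]. RSS = √0.461341 = 0.679.

nominal=-69.000 wc=[-70.438,-67.329] rss=0.679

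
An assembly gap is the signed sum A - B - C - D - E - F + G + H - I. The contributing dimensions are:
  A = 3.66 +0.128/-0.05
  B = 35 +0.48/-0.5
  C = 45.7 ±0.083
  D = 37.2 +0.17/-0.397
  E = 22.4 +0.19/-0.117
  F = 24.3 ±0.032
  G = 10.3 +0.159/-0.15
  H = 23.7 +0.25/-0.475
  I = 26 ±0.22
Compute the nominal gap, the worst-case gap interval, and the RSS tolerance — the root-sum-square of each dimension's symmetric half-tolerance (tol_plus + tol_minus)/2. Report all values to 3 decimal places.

Stack each dimension's contribution:
  +A: nom +3.660 → Σnom=3.660; wc +0.128/-0.050 → slack +0.128/-0.050; half-tol=0.089, Σhalf²=0.007921
  -B: nom -35.000 → Σnom=-31.340; wc +0.500/-0.480 → slack +0.628/-0.530; half-tol=0.490, Σhalf²=0.248021
  -C: nom -45.700 → Σnom=-77.040; wc +0.083/-0.083 → slack +0.711/-0.613; half-tol=0.083, Σhalf²=0.254910
  -D: nom -37.200 → Σnom=-114.240; wc +0.397/-0.170 → slack +1.108/-0.783; half-tol=0.284, Σhalf²=0.335282
  -E: nom -22.400 → Σnom=-136.640; wc +0.117/-0.190 → slack +1.225/-0.973; half-tol=0.153, Σhalf²=0.358845
  -F: nom -24.300 → Σnom=-160.940; wc +0.032/-0.032 → slack +1.257/-1.005; half-tol=0.032, Σhalf²=0.359869
  +G: nom +10.300 → Σnom=-150.640; wc +0.159/-0.150 → slack +1.416/-1.155; half-tol=0.154, Σhalf²=0.383739
  +H: nom +23.700 → Σnom=-126.940; wc +0.250/-0.475 → slack +1.666/-1.630; half-tol=0.362, Σhalf²=0.515145
  -I: nom -26.000 → Σnom=-152.940; wc +0.220/-0.220 → slack +1.886/-1.850; half-tol=0.220, Σhalf²=0.563545
Nominal = -152.940. Worst-case = [-152.940 - 1.850, -152.940 + 1.886] = [-154.790, -151.054]. RSS = √0.563545 = 0.751.

nominal=-152.940 wc=[-154.790,-151.054] rss=0.751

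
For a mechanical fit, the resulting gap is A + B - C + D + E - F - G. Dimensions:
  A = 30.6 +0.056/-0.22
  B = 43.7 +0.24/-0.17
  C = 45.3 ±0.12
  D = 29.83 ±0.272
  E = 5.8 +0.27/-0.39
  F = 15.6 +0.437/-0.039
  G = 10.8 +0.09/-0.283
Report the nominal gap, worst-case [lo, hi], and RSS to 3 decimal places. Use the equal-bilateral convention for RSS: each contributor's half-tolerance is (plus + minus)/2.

nominal=38.230 wc=[36.531,39.510] rss=0.591

Stack each dimension's contribution:
  +A: nom +30.600 → Σnom=30.600; wc +0.056/-0.220 → slack +0.056/-0.220; half-tol=0.138, Σhalf²=0.019044
  +B: nom +43.700 → Σnom=74.300; wc +0.240/-0.170 → slack +0.296/-0.390; half-tol=0.205, Σhalf²=0.061069
  -C: nom -45.300 → Σnom=29.000; wc +0.120/-0.120 → slack +0.416/-0.510; half-tol=0.120, Σhalf²=0.075469
  +D: nom +29.830 → Σnom=58.830; wc +0.272/-0.272 → slack +0.688/-0.782; half-tol=0.272, Σhalf²=0.149453
  +E: nom +5.800 → Σnom=64.630; wc +0.270/-0.390 → slack +0.958/-1.172; half-tol=0.330, Σhalf²=0.258353
  -F: nom -15.600 → Σnom=49.030; wc +0.039/-0.437 → slack +0.997/-1.609; half-tol=0.238, Σhalf²=0.314997
  -G: nom -10.800 → Σnom=38.230; wc +0.283/-0.090 → slack +1.280/-1.699; half-tol=0.186, Σhalf²=0.349779
Nominal = 38.230. Worst-case = [38.230 - 1.699, 38.230 + 1.280] = [36.531, 39.510]. RSS = √0.349779 = 0.591.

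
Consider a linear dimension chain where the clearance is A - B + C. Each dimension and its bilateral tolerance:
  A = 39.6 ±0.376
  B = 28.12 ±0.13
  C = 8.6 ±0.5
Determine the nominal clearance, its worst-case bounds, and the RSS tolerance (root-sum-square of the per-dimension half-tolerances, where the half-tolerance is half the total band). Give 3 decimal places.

Stack each dimension's contribution:
  +A: nom +39.600 → Σnom=39.600; wc +0.376/-0.376 → slack +0.376/-0.376; half-tol=0.376, Σhalf²=0.141376
  -B: nom -28.120 → Σnom=11.480; wc +0.130/-0.130 → slack +0.506/-0.506; half-tol=0.130, Σhalf²=0.158276
  +C: nom +8.600 → Σnom=20.080; wc +0.500/-0.500 → slack +1.006/-1.006; half-tol=0.500, Σhalf²=0.408276
Nominal = 20.080. Worst-case = [20.080 - 1.006, 20.080 + 1.006] = [19.074, 21.086]. RSS = √0.408276 = 0.639.

nominal=20.080 wc=[19.074,21.086] rss=0.639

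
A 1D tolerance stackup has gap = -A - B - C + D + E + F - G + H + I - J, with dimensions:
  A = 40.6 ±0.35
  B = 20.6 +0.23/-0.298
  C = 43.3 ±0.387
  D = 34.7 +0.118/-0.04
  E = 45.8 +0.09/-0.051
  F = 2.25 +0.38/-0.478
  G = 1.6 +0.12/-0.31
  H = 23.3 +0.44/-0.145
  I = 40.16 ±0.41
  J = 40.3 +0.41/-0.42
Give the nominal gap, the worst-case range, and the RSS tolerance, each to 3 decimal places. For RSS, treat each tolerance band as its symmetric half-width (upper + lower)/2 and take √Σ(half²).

Stack each dimension's contribution:
  -A: nom -40.600 → Σnom=-40.600; wc +0.350/-0.350 → slack +0.350/-0.350; half-tol=0.350, Σhalf²=0.122500
  -B: nom -20.600 → Σnom=-61.200; wc +0.298/-0.230 → slack +0.648/-0.580; half-tol=0.264, Σhalf²=0.192196
  -C: nom -43.300 → Σnom=-104.500; wc +0.387/-0.387 → slack +1.035/-0.967; half-tol=0.387, Σhalf²=0.341965
  +D: nom +34.700 → Σnom=-69.800; wc +0.118/-0.040 → slack +1.153/-1.007; half-tol=0.079, Σhalf²=0.348206
  +E: nom +45.800 → Σnom=-24.000; wc +0.090/-0.051 → slack +1.243/-1.058; half-tol=0.070, Σhalf²=0.353176
  +F: nom +2.250 → Σnom=-21.750; wc +0.380/-0.478 → slack +1.623/-1.536; half-tol=0.429, Σhalf²=0.537217
  -G: nom -1.600 → Σnom=-23.350; wc +0.310/-0.120 → slack +1.933/-1.656; half-tol=0.215, Σhalf²=0.583442
  +H: nom +23.300 → Σnom=-0.050; wc +0.440/-0.145 → slack +2.373/-1.801; half-tol=0.292, Σhalf²=0.668998
  +I: nom +40.160 → Σnom=40.110; wc +0.410/-0.410 → slack +2.783/-2.211; half-tol=0.410, Σhalf²=0.837098
  -J: nom -40.300 → Σnom=-0.190; wc +0.420/-0.410 → slack +3.203/-2.621; half-tol=0.415, Σhalf²=1.009324
Nominal = -0.190. Worst-case = [-0.190 - 2.621, -0.190 + 3.203] = [-2.811, 3.013]. RSS = √1.009324 = 1.005.

nominal=-0.190 wc=[-2.811,3.013] rss=1.005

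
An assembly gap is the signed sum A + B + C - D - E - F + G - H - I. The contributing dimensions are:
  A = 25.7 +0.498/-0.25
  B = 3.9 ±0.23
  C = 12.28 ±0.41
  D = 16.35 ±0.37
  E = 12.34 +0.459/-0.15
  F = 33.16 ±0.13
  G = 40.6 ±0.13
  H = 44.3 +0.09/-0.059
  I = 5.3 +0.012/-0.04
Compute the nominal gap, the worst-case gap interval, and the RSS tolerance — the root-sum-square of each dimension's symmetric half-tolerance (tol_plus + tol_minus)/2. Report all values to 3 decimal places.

nominal=-28.970 wc=[-31.051,-26.953] rss=0.794

Stack each dimension's contribution:
  +A: nom +25.700 → Σnom=25.700; wc +0.498/-0.250 → slack +0.498/-0.250; half-tol=0.374, Σhalf²=0.139876
  +B: nom +3.900 → Σnom=29.600; wc +0.230/-0.230 → slack +0.728/-0.480; half-tol=0.230, Σhalf²=0.192776
  +C: nom +12.280 → Σnom=41.880; wc +0.410/-0.410 → slack +1.138/-0.890; half-tol=0.410, Σhalf²=0.360876
  -D: nom -16.350 → Σnom=25.530; wc +0.370/-0.370 → slack +1.508/-1.260; half-tol=0.370, Σhalf²=0.497776
  -E: nom -12.340 → Σnom=13.190; wc +0.150/-0.459 → slack +1.658/-1.719; half-tol=0.304, Σhalf²=0.590496
  -F: nom -33.160 → Σnom=-19.970; wc +0.130/-0.130 → slack +1.788/-1.849; half-tol=0.130, Σhalf²=0.607396
  +G: nom +40.600 → Σnom=20.630; wc +0.130/-0.130 → slack +1.918/-1.979; half-tol=0.130, Σhalf²=0.624296
  -H: nom -44.300 → Σnom=-23.670; wc +0.059/-0.090 → slack +1.977/-2.069; half-tol=0.074, Σhalf²=0.629846
  -I: nom -5.300 → Σnom=-28.970; wc +0.040/-0.012 → slack +2.017/-2.081; half-tol=0.026, Σhalf²=0.630522
Nominal = -28.970. Worst-case = [-28.970 - 2.081, -28.970 + 2.017] = [-31.051, -26.953]. RSS = √0.630522 = 0.794.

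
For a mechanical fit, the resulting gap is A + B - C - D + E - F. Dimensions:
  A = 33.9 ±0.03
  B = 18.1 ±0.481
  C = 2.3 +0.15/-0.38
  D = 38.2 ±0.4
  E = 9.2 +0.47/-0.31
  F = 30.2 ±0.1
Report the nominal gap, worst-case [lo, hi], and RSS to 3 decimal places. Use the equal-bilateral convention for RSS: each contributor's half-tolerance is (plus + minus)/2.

nominal=-9.500 wc=[-10.971,-7.639] rss=0.790

Stack each dimension's contribution:
  +A: nom +33.900 → Σnom=33.900; wc +0.030/-0.030 → slack +0.030/-0.030; half-tol=0.030, Σhalf²=0.000900
  +B: nom +18.100 → Σnom=52.000; wc +0.481/-0.481 → slack +0.511/-0.511; half-tol=0.481, Σhalf²=0.232261
  -C: nom -2.300 → Σnom=49.700; wc +0.380/-0.150 → slack +0.891/-0.661; half-tol=0.265, Σhalf²=0.302486
  -D: nom -38.200 → Σnom=11.500; wc +0.400/-0.400 → slack +1.291/-1.061; half-tol=0.400, Σhalf²=0.462486
  +E: nom +9.200 → Σnom=20.700; wc +0.470/-0.310 → slack +1.761/-1.371; half-tol=0.390, Σhalf²=0.614586
  -F: nom -30.200 → Σnom=-9.500; wc +0.100/-0.100 → slack +1.861/-1.471; half-tol=0.100, Σhalf²=0.624586
Nominal = -9.500. Worst-case = [-9.500 - 1.471, -9.500 + 1.861] = [-10.971, -7.639]. RSS = √0.624586 = 0.790.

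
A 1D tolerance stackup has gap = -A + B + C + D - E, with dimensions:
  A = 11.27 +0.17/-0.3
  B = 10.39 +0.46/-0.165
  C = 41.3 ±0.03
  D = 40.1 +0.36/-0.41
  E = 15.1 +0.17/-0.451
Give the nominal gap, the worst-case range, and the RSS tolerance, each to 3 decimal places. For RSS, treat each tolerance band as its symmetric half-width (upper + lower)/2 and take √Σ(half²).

Stack each dimension's contribution:
  -A: nom -11.270 → Σnom=-11.270; wc +0.300/-0.170 → slack +0.300/-0.170; half-tol=0.235, Σhalf²=0.055225
  +B: nom +10.390 → Σnom=-0.880; wc +0.460/-0.165 → slack +0.760/-0.335; half-tol=0.312, Σhalf²=0.152881
  +C: nom +41.300 → Σnom=40.420; wc +0.030/-0.030 → slack +0.790/-0.365; half-tol=0.030, Σhalf²=0.153781
  +D: nom +40.100 → Σnom=80.520; wc +0.360/-0.410 → slack +1.150/-0.775; half-tol=0.385, Σhalf²=0.302006
  -E: nom -15.100 → Σnom=65.420; wc +0.451/-0.170 → slack +1.601/-0.945; half-tol=0.310, Σhalf²=0.398417
Nominal = 65.420. Worst-case = [65.420 - 0.945, 65.420 + 1.601] = [64.475, 67.021]. RSS = √0.398417 = 0.631.

nominal=65.420 wc=[64.475,67.021] rss=0.631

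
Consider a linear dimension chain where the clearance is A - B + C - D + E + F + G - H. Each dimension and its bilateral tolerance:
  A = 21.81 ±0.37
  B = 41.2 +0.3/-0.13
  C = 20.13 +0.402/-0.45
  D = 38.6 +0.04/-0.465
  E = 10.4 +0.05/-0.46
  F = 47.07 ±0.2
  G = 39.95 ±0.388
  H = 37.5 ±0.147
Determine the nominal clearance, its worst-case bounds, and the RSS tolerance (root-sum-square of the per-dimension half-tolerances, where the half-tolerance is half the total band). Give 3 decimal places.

nominal=22.060 wc=[19.705,24.212] rss=0.840

Stack each dimension's contribution:
  +A: nom +21.810 → Σnom=21.810; wc +0.370/-0.370 → slack +0.370/-0.370; half-tol=0.370, Σhalf²=0.136900
  -B: nom -41.200 → Σnom=-19.390; wc +0.130/-0.300 → slack +0.500/-0.670; half-tol=0.215, Σhalf²=0.183125
  +C: nom +20.130 → Σnom=0.740; wc +0.402/-0.450 → slack +0.902/-1.120; half-tol=0.426, Σhalf²=0.364601
  -D: nom -38.600 → Σnom=-37.860; wc +0.465/-0.040 → slack +1.367/-1.160; half-tol=0.253, Σhalf²=0.428357
  +E: nom +10.400 → Σnom=-27.460; wc +0.050/-0.460 → slack +1.417/-1.620; half-tol=0.255, Σhalf²=0.493382
  +F: nom +47.070 → Σnom=19.610; wc +0.200/-0.200 → slack +1.617/-1.820; half-tol=0.200, Σhalf²=0.533382
  +G: nom +39.950 → Σnom=59.560; wc +0.388/-0.388 → slack +2.005/-2.208; half-tol=0.388, Σhalf²=0.683926
  -H: nom -37.500 → Σnom=22.060; wc +0.147/-0.147 → slack +2.152/-2.355; half-tol=0.147, Σhalf²=0.705535
Nominal = 22.060. Worst-case = [22.060 - 2.355, 22.060 + 2.152] = [19.705, 24.212]. RSS = √0.705535 = 0.840.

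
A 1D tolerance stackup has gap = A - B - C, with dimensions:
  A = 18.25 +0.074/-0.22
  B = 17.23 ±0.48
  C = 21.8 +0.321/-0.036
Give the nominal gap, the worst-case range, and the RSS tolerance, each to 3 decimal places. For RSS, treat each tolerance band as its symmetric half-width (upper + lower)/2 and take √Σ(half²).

nominal=-20.780 wc=[-21.801,-20.190] rss=0.533

Stack each dimension's contribution:
  +A: nom +18.250 → Σnom=18.250; wc +0.074/-0.220 → slack +0.074/-0.220; half-tol=0.147, Σhalf²=0.021609
  -B: nom -17.230 → Σnom=1.020; wc +0.480/-0.480 → slack +0.554/-0.700; half-tol=0.480, Σhalf²=0.252009
  -C: nom -21.800 → Σnom=-20.780; wc +0.036/-0.321 → slack +0.590/-1.021; half-tol=0.178, Σhalf²=0.283871
Nominal = -20.780. Worst-case = [-20.780 - 1.021, -20.780 + 0.590] = [-21.801, -20.190]. RSS = √0.283871 = 0.533.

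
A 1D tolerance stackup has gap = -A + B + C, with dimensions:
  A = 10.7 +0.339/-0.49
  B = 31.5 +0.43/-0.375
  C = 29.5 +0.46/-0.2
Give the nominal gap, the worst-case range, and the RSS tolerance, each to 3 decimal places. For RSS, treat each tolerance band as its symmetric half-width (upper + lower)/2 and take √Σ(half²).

nominal=50.300 wc=[49.386,51.680] rss=0.665

Stack each dimension's contribution:
  -A: nom -10.700 → Σnom=-10.700; wc +0.490/-0.339 → slack +0.490/-0.339; half-tol=0.414, Σhalf²=0.171810
  +B: nom +31.500 → Σnom=20.800; wc +0.430/-0.375 → slack +0.920/-0.714; half-tol=0.402, Σhalf²=0.333816
  +C: nom +29.500 → Σnom=50.300; wc +0.460/-0.200 → slack +1.380/-0.914; half-tol=0.330, Σhalf²=0.442716
Nominal = 50.300. Worst-case = [50.300 - 0.914, 50.300 + 1.380] = [49.386, 51.680]. RSS = √0.442716 = 0.665.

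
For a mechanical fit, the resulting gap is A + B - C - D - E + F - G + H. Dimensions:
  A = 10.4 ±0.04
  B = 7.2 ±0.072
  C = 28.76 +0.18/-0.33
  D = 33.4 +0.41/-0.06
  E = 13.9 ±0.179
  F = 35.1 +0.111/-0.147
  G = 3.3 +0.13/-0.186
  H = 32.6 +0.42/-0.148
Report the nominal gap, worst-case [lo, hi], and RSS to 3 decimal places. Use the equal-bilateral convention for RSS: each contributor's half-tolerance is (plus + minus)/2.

Stack each dimension's contribution:
  +A: nom +10.400 → Σnom=10.400; wc +0.040/-0.040 → slack +0.040/-0.040; half-tol=0.040, Σhalf²=0.001600
  +B: nom +7.200 → Σnom=17.600; wc +0.072/-0.072 → slack +0.112/-0.112; half-tol=0.072, Σhalf²=0.006784
  -C: nom -28.760 → Σnom=-11.160; wc +0.330/-0.180 → slack +0.442/-0.292; half-tol=0.255, Σhalf²=0.071809
  -D: nom -33.400 → Σnom=-44.560; wc +0.060/-0.410 → slack +0.502/-0.702; half-tol=0.235, Σhalf²=0.127034
  -E: nom -13.900 → Σnom=-58.460; wc +0.179/-0.179 → slack +0.681/-0.881; half-tol=0.179, Σhalf²=0.159075
  +F: nom +35.100 → Σnom=-23.360; wc +0.111/-0.147 → slack +0.792/-1.028; half-tol=0.129, Σhalf²=0.175716
  -G: nom -3.300 → Σnom=-26.660; wc +0.186/-0.130 → slack +0.978/-1.158; half-tol=0.158, Σhalf²=0.200680
  +H: nom +32.600 → Σnom=5.940; wc +0.420/-0.148 → slack +1.398/-1.306; half-tol=0.284, Σhalf²=0.281336
Nominal = 5.940. Worst-case = [5.940 - 1.306, 5.940 + 1.398] = [4.634, 7.338]. RSS = √0.281336 = 0.530.

nominal=5.940 wc=[4.634,7.338] rss=0.530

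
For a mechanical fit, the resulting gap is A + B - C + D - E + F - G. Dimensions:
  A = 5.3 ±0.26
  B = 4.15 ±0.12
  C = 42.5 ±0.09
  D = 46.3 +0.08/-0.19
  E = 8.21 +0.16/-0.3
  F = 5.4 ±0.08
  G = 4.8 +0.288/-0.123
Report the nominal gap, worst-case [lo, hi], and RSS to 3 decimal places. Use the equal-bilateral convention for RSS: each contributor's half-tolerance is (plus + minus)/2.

Stack each dimension's contribution:
  +A: nom +5.300 → Σnom=5.300; wc +0.260/-0.260 → slack +0.260/-0.260; half-tol=0.260, Σhalf²=0.067600
  +B: nom +4.150 → Σnom=9.450; wc +0.120/-0.120 → slack +0.380/-0.380; half-tol=0.120, Σhalf²=0.082000
  -C: nom -42.500 → Σnom=-33.050; wc +0.090/-0.090 → slack +0.470/-0.470; half-tol=0.090, Σhalf²=0.090100
  +D: nom +46.300 → Σnom=13.250; wc +0.080/-0.190 → slack +0.550/-0.660; half-tol=0.135, Σhalf²=0.108325
  -E: nom -8.210 → Σnom=5.040; wc +0.300/-0.160 → slack +0.850/-0.820; half-tol=0.230, Σhalf²=0.161225
  +F: nom +5.400 → Σnom=10.440; wc +0.080/-0.080 → slack +0.930/-0.900; half-tol=0.080, Σhalf²=0.167625
  -G: nom -4.800 → Σnom=5.640; wc +0.123/-0.288 → slack +1.053/-1.188; half-tol=0.205, Σhalf²=0.209855
Nominal = 5.640. Worst-case = [5.640 - 1.188, 5.640 + 1.053] = [4.452, 6.693]. RSS = √0.209855 = 0.458.

nominal=5.640 wc=[4.452,6.693] rss=0.458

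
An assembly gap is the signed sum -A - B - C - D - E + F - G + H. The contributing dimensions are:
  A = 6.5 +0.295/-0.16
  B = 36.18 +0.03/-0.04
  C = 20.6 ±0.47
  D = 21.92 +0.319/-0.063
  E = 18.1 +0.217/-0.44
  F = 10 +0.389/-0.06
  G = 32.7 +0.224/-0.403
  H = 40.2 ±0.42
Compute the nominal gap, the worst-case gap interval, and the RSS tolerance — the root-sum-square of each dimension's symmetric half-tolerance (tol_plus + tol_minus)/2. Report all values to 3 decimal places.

Stack each dimension's contribution:
  -A: nom -6.500 → Σnom=-6.500; wc +0.160/-0.295 → slack +0.160/-0.295; half-tol=0.227, Σhalf²=0.051756
  -B: nom -36.180 → Σnom=-42.680; wc +0.040/-0.030 → slack +0.200/-0.325; half-tol=0.035, Σhalf²=0.052981
  -C: nom -20.600 → Σnom=-63.280; wc +0.470/-0.470 → slack +0.670/-0.795; half-tol=0.470, Σhalf²=0.273881
  -D: nom -21.920 → Σnom=-85.200; wc +0.063/-0.319 → slack +0.733/-1.114; half-tol=0.191, Σhalf²=0.310362
  -E: nom -18.100 → Σnom=-103.300; wc +0.440/-0.217 → slack +1.173/-1.331; half-tol=0.329, Σhalf²=0.418274
  +F: nom +10.000 → Σnom=-93.300; wc +0.389/-0.060 → slack +1.562/-1.391; half-tol=0.225, Σhalf²=0.468675
  -G: nom -32.700 → Σnom=-126.000; wc +0.403/-0.224 → slack +1.965/-1.615; half-tol=0.314, Σhalf²=0.566957
  +H: nom +40.200 → Σnom=-85.800; wc +0.420/-0.420 → slack +2.385/-2.035; half-tol=0.420, Σhalf²=0.743357
Nominal = -85.800. Worst-case = [-85.800 - 2.035, -85.800 + 2.385] = [-87.835, -83.415]. RSS = √0.743357 = 0.862.

nominal=-85.800 wc=[-87.835,-83.415] rss=0.862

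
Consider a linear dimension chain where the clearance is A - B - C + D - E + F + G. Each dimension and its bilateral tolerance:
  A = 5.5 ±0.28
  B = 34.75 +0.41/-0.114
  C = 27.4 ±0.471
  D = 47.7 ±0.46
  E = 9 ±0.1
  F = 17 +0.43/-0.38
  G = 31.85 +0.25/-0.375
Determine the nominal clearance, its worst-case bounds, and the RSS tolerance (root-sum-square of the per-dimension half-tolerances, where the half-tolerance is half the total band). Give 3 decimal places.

nominal=30.900 wc=[28.424,33.005] rss=0.923

Stack each dimension's contribution:
  +A: nom +5.500 → Σnom=5.500; wc +0.280/-0.280 → slack +0.280/-0.280; half-tol=0.280, Σhalf²=0.078400
  -B: nom -34.750 → Σnom=-29.250; wc +0.114/-0.410 → slack +0.394/-0.690; half-tol=0.262, Σhalf²=0.147044
  -C: nom -27.400 → Σnom=-56.650; wc +0.471/-0.471 → slack +0.865/-1.161; half-tol=0.471, Σhalf²=0.368885
  +D: nom +47.700 → Σnom=-8.950; wc +0.460/-0.460 → slack +1.325/-1.621; half-tol=0.460, Σhalf²=0.580485
  -E: nom -9.000 → Σnom=-17.950; wc +0.100/-0.100 → slack +1.425/-1.721; half-tol=0.100, Σhalf²=0.590485
  +F: nom +17.000 → Σnom=-0.950; wc +0.430/-0.380 → slack +1.855/-2.101; half-tol=0.405, Σhalf²=0.754510
  +G: nom +31.850 → Σnom=30.900; wc +0.250/-0.375 → slack +2.105/-2.476; half-tol=0.312, Σhalf²=0.852166
Nominal = 30.900. Worst-case = [30.900 - 2.476, 30.900 + 2.105] = [28.424, 33.005]. RSS = √0.852166 = 0.923.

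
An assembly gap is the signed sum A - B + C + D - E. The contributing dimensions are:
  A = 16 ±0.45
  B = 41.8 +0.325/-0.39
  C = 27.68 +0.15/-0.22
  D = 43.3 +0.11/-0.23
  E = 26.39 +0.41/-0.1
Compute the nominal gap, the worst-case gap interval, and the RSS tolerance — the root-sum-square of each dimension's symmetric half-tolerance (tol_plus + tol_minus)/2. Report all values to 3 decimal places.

nominal=18.790 wc=[17.155,19.990] rss=0.677

Stack each dimension's contribution:
  +A: nom +16.000 → Σnom=16.000; wc +0.450/-0.450 → slack +0.450/-0.450; half-tol=0.450, Σhalf²=0.202500
  -B: nom -41.800 → Σnom=-25.800; wc +0.390/-0.325 → slack +0.840/-0.775; half-tol=0.358, Σhalf²=0.330306
  +C: nom +27.680 → Σnom=1.880; wc +0.150/-0.220 → slack +0.990/-0.995; half-tol=0.185, Σhalf²=0.364531
  +D: nom +43.300 → Σnom=45.180; wc +0.110/-0.230 → slack +1.100/-1.225; half-tol=0.170, Σhalf²=0.393431
  -E: nom -26.390 → Σnom=18.790; wc +0.100/-0.410 → slack +1.200/-1.635; half-tol=0.255, Σhalf²=0.458456
Nominal = 18.790. Worst-case = [18.790 - 1.635, 18.790 + 1.200] = [17.155, 19.990]. RSS = √0.458456 = 0.677.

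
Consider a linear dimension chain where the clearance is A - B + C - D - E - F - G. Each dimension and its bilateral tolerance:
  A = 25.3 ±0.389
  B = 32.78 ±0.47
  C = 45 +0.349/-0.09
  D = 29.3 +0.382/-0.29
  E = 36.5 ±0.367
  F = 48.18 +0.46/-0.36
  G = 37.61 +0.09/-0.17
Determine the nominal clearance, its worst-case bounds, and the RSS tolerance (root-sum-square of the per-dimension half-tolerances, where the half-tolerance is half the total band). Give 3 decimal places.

Stack each dimension's contribution:
  +A: nom +25.300 → Σnom=25.300; wc +0.389/-0.389 → slack +0.389/-0.389; half-tol=0.389, Σhalf²=0.151321
  -B: nom -32.780 → Σnom=-7.480; wc +0.470/-0.470 → slack +0.859/-0.859; half-tol=0.470, Σhalf²=0.372221
  +C: nom +45.000 → Σnom=37.520; wc +0.349/-0.090 → slack +1.208/-0.949; half-tol=0.219, Σhalf²=0.420401
  -D: nom -29.300 → Σnom=8.220; wc +0.290/-0.382 → slack +1.498/-1.331; half-tol=0.336, Σhalf²=0.533297
  -E: nom -36.500 → Σnom=-28.280; wc +0.367/-0.367 → slack +1.865/-1.698; half-tol=0.367, Σhalf²=0.667986
  -F: nom -48.180 → Σnom=-76.460; wc +0.360/-0.460 → slack +2.225/-2.158; half-tol=0.410, Σhalf²=0.836086
  -G: nom -37.610 → Σnom=-114.070; wc +0.170/-0.090 → slack +2.395/-2.248; half-tol=0.130, Σhalf²=0.852986
Nominal = -114.070. Worst-case = [-114.070 - 2.248, -114.070 + 2.395] = [-116.318, -111.675]. RSS = √0.852986 = 0.924.

nominal=-114.070 wc=[-116.318,-111.675] rss=0.924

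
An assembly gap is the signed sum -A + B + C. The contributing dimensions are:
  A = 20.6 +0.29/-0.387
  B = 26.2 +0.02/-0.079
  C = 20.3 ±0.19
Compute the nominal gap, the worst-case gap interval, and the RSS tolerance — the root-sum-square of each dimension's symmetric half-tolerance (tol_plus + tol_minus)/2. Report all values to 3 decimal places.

Stack each dimension's contribution:
  -A: nom -20.600 → Σnom=-20.600; wc +0.387/-0.290 → slack +0.387/-0.290; half-tol=0.339, Σhalf²=0.114582
  +B: nom +26.200 → Σnom=5.600; wc +0.020/-0.079 → slack +0.407/-0.369; half-tol=0.050, Σhalf²=0.117033
  +C: nom +20.300 → Σnom=25.900; wc +0.190/-0.190 → slack +0.597/-0.559; half-tol=0.190, Σhalf²=0.153133
Nominal = 25.900. Worst-case = [25.900 - 0.559, 25.900 + 0.597] = [25.341, 26.497]. RSS = √0.153133 = 0.391.

nominal=25.900 wc=[25.341,26.497] rss=0.391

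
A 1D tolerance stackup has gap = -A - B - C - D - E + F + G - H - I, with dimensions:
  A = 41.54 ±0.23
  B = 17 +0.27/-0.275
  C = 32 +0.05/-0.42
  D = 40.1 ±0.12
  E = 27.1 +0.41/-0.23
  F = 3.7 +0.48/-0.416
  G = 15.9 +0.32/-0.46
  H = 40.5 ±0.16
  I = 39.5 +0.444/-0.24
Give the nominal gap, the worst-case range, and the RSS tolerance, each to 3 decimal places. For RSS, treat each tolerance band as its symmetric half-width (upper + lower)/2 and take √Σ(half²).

Stack each dimension's contribution:
  -A: nom -41.540 → Σnom=-41.540; wc +0.230/-0.230 → slack +0.230/-0.230; half-tol=0.230, Σhalf²=0.052900
  -B: nom -17.000 → Σnom=-58.540; wc +0.275/-0.270 → slack +0.505/-0.500; half-tol=0.273, Σhalf²=0.127156
  -C: nom -32.000 → Σnom=-90.540; wc +0.420/-0.050 → slack +0.925/-0.550; half-tol=0.235, Σhalf²=0.182381
  -D: nom -40.100 → Σnom=-130.640; wc +0.120/-0.120 → slack +1.045/-0.670; half-tol=0.120, Σhalf²=0.196781
  -E: nom -27.100 → Σnom=-157.740; wc +0.230/-0.410 → slack +1.275/-1.080; half-tol=0.320, Σhalf²=0.299181
  +F: nom +3.700 → Σnom=-154.040; wc +0.480/-0.416 → slack +1.755/-1.496; half-tol=0.448, Σhalf²=0.499885
  +G: nom +15.900 → Σnom=-138.140; wc +0.320/-0.460 → slack +2.075/-1.956; half-tol=0.390, Σhalf²=0.651985
  -H: nom -40.500 → Σnom=-178.640; wc +0.160/-0.160 → slack +2.235/-2.116; half-tol=0.160, Σhalf²=0.677585
  -I: nom -39.500 → Σnom=-218.140; wc +0.240/-0.444 → slack +2.475/-2.560; half-tol=0.342, Σhalf²=0.794549
Nominal = -218.140. Worst-case = [-218.140 - 2.560, -218.140 + 2.475] = [-220.700, -215.665]. RSS = √0.794549 = 0.891.

nominal=-218.140 wc=[-220.700,-215.665] rss=0.891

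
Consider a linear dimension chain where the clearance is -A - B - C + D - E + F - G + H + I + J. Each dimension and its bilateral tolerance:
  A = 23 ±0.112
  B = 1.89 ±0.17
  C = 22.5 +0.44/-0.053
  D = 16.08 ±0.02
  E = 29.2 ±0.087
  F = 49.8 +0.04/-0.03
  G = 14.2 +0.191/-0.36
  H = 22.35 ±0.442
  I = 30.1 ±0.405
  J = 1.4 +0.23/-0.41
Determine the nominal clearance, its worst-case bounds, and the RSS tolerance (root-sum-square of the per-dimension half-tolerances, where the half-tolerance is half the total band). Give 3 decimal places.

Stack each dimension's contribution:
  -A: nom -23.000 → Σnom=-23.000; wc +0.112/-0.112 → slack +0.112/-0.112; half-tol=0.112, Σhalf²=0.012544
  -B: nom -1.890 → Σnom=-24.890; wc +0.170/-0.170 → slack +0.282/-0.282; half-tol=0.170, Σhalf²=0.041444
  -C: nom -22.500 → Σnom=-47.390; wc +0.053/-0.440 → slack +0.335/-0.722; half-tol=0.246, Σhalf²=0.102206
  +D: nom +16.080 → Σnom=-31.310; wc +0.020/-0.020 → slack +0.355/-0.742; half-tol=0.020, Σhalf²=0.102606
  -E: nom -29.200 → Σnom=-60.510; wc +0.087/-0.087 → slack +0.442/-0.829; half-tol=0.087, Σhalf²=0.110175
  +F: nom +49.800 → Σnom=-10.710; wc +0.040/-0.030 → slack +0.482/-0.859; half-tol=0.035, Σhalf²=0.111400
  -G: nom -14.200 → Σnom=-24.910; wc +0.360/-0.191 → slack +0.842/-1.050; half-tol=0.275, Σhalf²=0.187300
  +H: nom +22.350 → Σnom=-2.560; wc +0.442/-0.442 → slack +1.284/-1.492; half-tol=0.442, Σhalf²=0.382664
  +I: nom +30.100 → Σnom=27.540; wc +0.405/-0.405 → slack +1.689/-1.897; half-tol=0.405, Σhalf²=0.546690
  +J: nom +1.400 → Σnom=28.940; wc +0.230/-0.410 → slack +1.919/-2.307; half-tol=0.320, Σhalf²=0.649090
Nominal = 28.940. Worst-case = [28.940 - 2.307, 28.940 + 1.919] = [26.633, 30.859]. RSS = √0.649090 = 0.806.

nominal=28.940 wc=[26.633,30.859] rss=0.806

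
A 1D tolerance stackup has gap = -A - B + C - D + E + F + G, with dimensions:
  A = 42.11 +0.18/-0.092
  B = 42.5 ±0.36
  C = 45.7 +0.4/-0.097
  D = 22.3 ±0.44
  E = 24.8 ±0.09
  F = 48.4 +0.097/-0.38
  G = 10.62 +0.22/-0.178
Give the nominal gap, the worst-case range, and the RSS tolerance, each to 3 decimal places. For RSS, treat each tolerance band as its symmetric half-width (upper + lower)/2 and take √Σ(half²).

Stack each dimension's contribution:
  -A: nom -42.110 → Σnom=-42.110; wc +0.092/-0.180 → slack +0.092/-0.180; half-tol=0.136, Σhalf²=0.018496
  -B: nom -42.500 → Σnom=-84.610; wc +0.360/-0.360 → slack +0.452/-0.540; half-tol=0.360, Σhalf²=0.148096
  +C: nom +45.700 → Σnom=-38.910; wc +0.400/-0.097 → slack +0.852/-0.637; half-tol=0.248, Σhalf²=0.209848
  -D: nom -22.300 → Σnom=-61.210; wc +0.440/-0.440 → slack +1.292/-1.077; half-tol=0.440, Σhalf²=0.403448
  +E: nom +24.800 → Σnom=-36.410; wc +0.090/-0.090 → slack +1.382/-1.167; half-tol=0.090, Σhalf²=0.411548
  +F: nom +48.400 → Σnom=11.990; wc +0.097/-0.380 → slack +1.479/-1.547; half-tol=0.238, Σhalf²=0.468430
  +G: nom +10.620 → Σnom=22.610; wc +0.220/-0.178 → slack +1.699/-1.725; half-tol=0.199, Σhalf²=0.508031
Nominal = 22.610. Worst-case = [22.610 - 1.725, 22.610 + 1.699] = [20.885, 24.309]. RSS = √0.508031 = 0.713.

nominal=22.610 wc=[20.885,24.309] rss=0.713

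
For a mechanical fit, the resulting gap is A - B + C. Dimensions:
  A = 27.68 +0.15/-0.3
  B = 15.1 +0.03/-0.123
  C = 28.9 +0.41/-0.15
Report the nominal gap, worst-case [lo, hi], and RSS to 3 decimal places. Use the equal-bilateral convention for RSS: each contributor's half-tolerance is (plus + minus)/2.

nominal=41.480 wc=[41.000,42.163] rss=0.367

Stack each dimension's contribution:
  +A: nom +27.680 → Σnom=27.680; wc +0.150/-0.300 → slack +0.150/-0.300; half-tol=0.225, Σhalf²=0.050625
  -B: nom -15.100 → Σnom=12.580; wc +0.123/-0.030 → slack +0.273/-0.330; half-tol=0.076, Σhalf²=0.056477
  +C: nom +28.900 → Σnom=41.480; wc +0.410/-0.150 → slack +0.683/-0.480; half-tol=0.280, Σhalf²=0.134877
Nominal = 41.480. Worst-case = [41.480 - 0.480, 41.480 + 0.683] = [41.000, 42.163]. RSS = √0.134877 = 0.367.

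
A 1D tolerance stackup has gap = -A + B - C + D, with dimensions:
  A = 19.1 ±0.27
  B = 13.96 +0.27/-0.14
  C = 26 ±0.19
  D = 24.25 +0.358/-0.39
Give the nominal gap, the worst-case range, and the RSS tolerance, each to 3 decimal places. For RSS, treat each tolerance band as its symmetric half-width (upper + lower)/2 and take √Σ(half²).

nominal=-6.890 wc=[-7.880,-5.802] rss=0.539

Stack each dimension's contribution:
  -A: nom -19.100 → Σnom=-19.100; wc +0.270/-0.270 → slack +0.270/-0.270; half-tol=0.270, Σhalf²=0.072900
  +B: nom +13.960 → Σnom=-5.140; wc +0.270/-0.140 → slack +0.540/-0.410; half-tol=0.205, Σhalf²=0.114925
  -C: nom -26.000 → Σnom=-31.140; wc +0.190/-0.190 → slack +0.730/-0.600; half-tol=0.190, Σhalf²=0.151025
  +D: nom +24.250 → Σnom=-6.890; wc +0.358/-0.390 → slack +1.088/-0.990; half-tol=0.374, Σhalf²=0.290901
Nominal = -6.890. Worst-case = [-6.890 - 0.990, -6.890 + 1.088] = [-7.880, -5.802]. RSS = √0.290901 = 0.539.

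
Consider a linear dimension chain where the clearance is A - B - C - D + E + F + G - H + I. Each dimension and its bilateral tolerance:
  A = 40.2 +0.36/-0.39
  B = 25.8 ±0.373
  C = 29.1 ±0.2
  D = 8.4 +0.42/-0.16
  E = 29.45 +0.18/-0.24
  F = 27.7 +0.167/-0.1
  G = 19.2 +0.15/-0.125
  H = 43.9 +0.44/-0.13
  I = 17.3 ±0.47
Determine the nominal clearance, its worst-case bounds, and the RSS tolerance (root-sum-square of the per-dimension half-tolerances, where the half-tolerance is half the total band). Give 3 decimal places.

nominal=26.650 wc=[23.892,28.840] rss=0.887

Stack each dimension's contribution:
  +A: nom +40.200 → Σnom=40.200; wc +0.360/-0.390 → slack +0.360/-0.390; half-tol=0.375, Σhalf²=0.140625
  -B: nom -25.800 → Σnom=14.400; wc +0.373/-0.373 → slack +0.733/-0.763; half-tol=0.373, Σhalf²=0.279754
  -C: nom -29.100 → Σnom=-14.700; wc +0.200/-0.200 → slack +0.933/-0.963; half-tol=0.200, Σhalf²=0.319754
  -D: nom -8.400 → Σnom=-23.100; wc +0.160/-0.420 → slack +1.093/-1.383; half-tol=0.290, Σhalf²=0.403854
  +E: nom +29.450 → Σnom=6.350; wc +0.180/-0.240 → slack +1.273/-1.623; half-tol=0.210, Σhalf²=0.447954
  +F: nom +27.700 → Σnom=34.050; wc +0.167/-0.100 → slack +1.440/-1.723; half-tol=0.134, Σhalf²=0.465776
  +G: nom +19.200 → Σnom=53.250; wc +0.150/-0.125 → slack +1.590/-1.848; half-tol=0.138, Σhalf²=0.484682
  -H: nom -43.900 → Σnom=9.350; wc +0.130/-0.440 → slack +1.720/-2.288; half-tol=0.285, Σhalf²=0.565908
  +I: nom +17.300 → Σnom=26.650; wc +0.470/-0.470 → slack +2.190/-2.758; half-tol=0.470, Σhalf²=0.786807
Nominal = 26.650. Worst-case = [26.650 - 2.758, 26.650 + 2.190] = [23.892, 28.840]. RSS = √0.786807 = 0.887.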